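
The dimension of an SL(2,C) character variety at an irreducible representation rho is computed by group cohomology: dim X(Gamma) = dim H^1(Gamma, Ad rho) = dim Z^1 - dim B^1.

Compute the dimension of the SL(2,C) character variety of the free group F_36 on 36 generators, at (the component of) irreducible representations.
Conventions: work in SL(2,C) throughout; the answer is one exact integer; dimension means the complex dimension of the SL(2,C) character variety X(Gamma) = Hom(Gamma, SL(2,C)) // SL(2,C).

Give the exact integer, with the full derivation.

105

Here Gamma is free of rank 36 — no relator constrains a cocycle.
Z^1(Gamma, Ad rho) = (sl_2)^36: a cocycle is a free choice of one sl_2 vector per generator, so dim Z^1 = 3*36 = 108.
dim B^1 = 3: the coboundary map is injective because an irreducible image has centralizer 0 in sl_2.
dim H^1 = 108 - 3 = 105, which is dim X.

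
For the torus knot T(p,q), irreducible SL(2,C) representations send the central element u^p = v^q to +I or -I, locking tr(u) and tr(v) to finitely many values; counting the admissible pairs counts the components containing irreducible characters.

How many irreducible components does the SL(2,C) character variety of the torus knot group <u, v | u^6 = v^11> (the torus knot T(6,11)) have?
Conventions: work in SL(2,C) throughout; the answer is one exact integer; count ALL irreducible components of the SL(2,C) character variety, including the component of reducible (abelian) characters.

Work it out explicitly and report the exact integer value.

For T(6,11): irreducibility forces the central element u^6 = v^11 to one of +I, -I.
This locks tr(u) to 2*cos(pi*alpha/6), alpha in 1..5, and tr(v) to 2*cos(pi*beta/11), beta in 1..10, on each component of irreducible characters.
The two central values (-1)^alpha I and (-1)^beta I must be the same matrix, so alpha and beta share a parity.
count pairs: odd alpha (3 choices) x odd beta (5), plus even alpha (2) x even beta (5): 3*5 + 2*5 = 25.
Total: 25 irreducible-character components + 1 reducible (abelian) component = 26.

26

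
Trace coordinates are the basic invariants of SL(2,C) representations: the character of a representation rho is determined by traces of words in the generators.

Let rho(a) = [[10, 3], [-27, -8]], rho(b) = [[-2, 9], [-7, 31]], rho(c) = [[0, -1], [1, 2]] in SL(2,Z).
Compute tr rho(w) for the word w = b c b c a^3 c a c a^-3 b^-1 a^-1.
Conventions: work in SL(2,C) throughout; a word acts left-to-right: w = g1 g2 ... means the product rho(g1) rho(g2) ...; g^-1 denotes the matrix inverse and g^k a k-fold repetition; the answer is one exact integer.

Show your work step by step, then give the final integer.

-67451795595

rho(b) = [[-2, 9], [-7, 31]]
... * rho(c) = [[0, -1], [1, 2]]  ->  [[9, 20], [31, 69]]
... * rho(b) = [[-2, 9], [-7, 31]]  ->  [[-158, 701], [-545, 2418]]
... * rho(c) = [[0, -1], [1, 2]]  ->  [[701, 1560], [2418, 5381]]
... * rho(a) = [[10, 3], [-27, -8]]  ->  [[-35110, -10377], [-121107, -35794]]
... * rho(a) = [[10, 3], [-27, -8]]  ->  [[-70921, -22314], [-244632, -76969]]
... * rho(a) = [[10, 3], [-27, -8]]  ->  [[-106732, -34251], [-368157, -118144]]
... * rho(c) = [[0, -1], [1, 2]]  ->  [[-34251, 38230], [-118144, 131869]]
... * rho(a) = [[10, 3], [-27, -8]]  ->  [[-1374720, -408593], [-4741903, -1409384]]
... * rho(c) = [[0, -1], [1, 2]]  ->  [[-408593, 557534], [-1409384, 1923135]]
... * rho(a^-1) = [[-8, -3], [27, 10]]  ->  [[18322162, 6801119], [63199717, 23459502]]
... * rho(a^-1) = [[-8, -3], [27, 10]]  ->  [[37052917, 13044704], [127808818, 44995869]]
... * rho(a^-1) = [[-8, -3], [27, 10]]  ->  [[55783672, 19288289], [192417919, 66532236]]
... * rho(b^-1) = [[31, -9], [7, -2]]  ->  [[1864311855, -540629626], [6430681141, -1864825743]]
... * rho(a^-1) = [[-8, -3], [27, 10]]  ->  [[-29511494742, -10999231825], [-101795744189, -37940300853]]
tr = -29511494742 + -37940300853 = -67451795595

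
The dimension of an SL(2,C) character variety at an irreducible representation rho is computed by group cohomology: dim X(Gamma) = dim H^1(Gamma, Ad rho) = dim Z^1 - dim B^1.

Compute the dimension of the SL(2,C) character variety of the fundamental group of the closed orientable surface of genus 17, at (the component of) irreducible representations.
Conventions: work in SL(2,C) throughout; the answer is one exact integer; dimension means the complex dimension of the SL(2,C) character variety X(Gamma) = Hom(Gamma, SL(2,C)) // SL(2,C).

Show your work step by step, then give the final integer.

96

Gamma = pi_1(Sigma_17) = < a_1, b_1, ..., a_17, b_17 | prod [a_i, b_i] > has 2g = 34 generators and 1 relator.
Unconstrained cocycle data is one sl_2 vector per generator (102 dimensions), cut by the relator condition d_2(z) = 0.
At an irreducible rho, H^2 = coker(d_2) vanishes (Poincare duality: H^2 is dual to H^0 = invariants = 0), so d_2 is surjective onto sl_2 and dim Z^1 = 102 - 3 = 99.
As always at irreducible rho, dim B^1 = 3.
dim X = dim H^1 = 99 - 3 = 96.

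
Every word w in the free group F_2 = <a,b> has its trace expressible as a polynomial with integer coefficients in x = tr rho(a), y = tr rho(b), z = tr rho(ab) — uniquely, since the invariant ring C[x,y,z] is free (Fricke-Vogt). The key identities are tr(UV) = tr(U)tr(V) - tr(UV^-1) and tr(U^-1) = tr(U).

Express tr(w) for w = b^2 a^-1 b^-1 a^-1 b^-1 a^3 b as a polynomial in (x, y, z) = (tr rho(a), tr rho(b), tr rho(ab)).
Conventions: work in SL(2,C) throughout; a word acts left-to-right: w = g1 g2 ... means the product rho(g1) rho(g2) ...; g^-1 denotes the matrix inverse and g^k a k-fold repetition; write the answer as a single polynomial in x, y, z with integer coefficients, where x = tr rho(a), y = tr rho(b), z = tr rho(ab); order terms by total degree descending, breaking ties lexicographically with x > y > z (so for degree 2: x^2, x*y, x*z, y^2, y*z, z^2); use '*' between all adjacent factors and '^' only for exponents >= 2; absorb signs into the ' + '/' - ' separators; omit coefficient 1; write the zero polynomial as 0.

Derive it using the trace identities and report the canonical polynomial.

-x^3*y^3*z^2 + x^4*y^2*z + x^2*y^4*z + x^2*y^2*z^3 + x^3*y*z^2 + x*y^3*z^2 - x^4*z - 7*x^2*y^2*z - x^2*z^3 - y^4*z - y^2*z^3 + x^3*y + x*y^3 + 5*x^2*z + 5*y^2*z + z^3 - 4*x*y - 3*z

so tr(a b^2) = tr(b) * tr(a b) - tr(a)   [square of b] = y*z - x
tr(a b^3) = tr(b) * tr(a b^2) - tr(a b)   [square of b] = y^2*z - x*y - z
tr(b^2) = tr(b) * tr(b) - tr(1)   [square of b] = y^2 - 2
so tr(a^2 b^2) = tr(a) * tr(b^2 a) - tr(b^2)   [square of a] = x*y*z - x^2 - y^2 + 2
reduce: tr(a^2 b) = tr(a) * tr(b a) - tr(b)   [square of a] = x*z - y
so tr(b^2 a^2 b) = tr(b) * tr(a^2 b^2) - tr(a^2 b)   [square of b] = x*y^2*z - x^2*y - y^3 - x*z + 3*y
reduce: tr(b a^2 b^3) = tr(b) * tr(b^2 a^2 b) - tr(b^2 a^2)   [square of b] = x*y^3*z - x^2*y^2 - y^4 - 2*x*y*z + x^2 + 4*y^2 - 2
reduce: tr(a b a b) = tr(b a) * tr(b a) - tr(1)   [split at a repeated b] = z^2 - 2
tr(b a b a b) = tr(b) * tr(a b a b) - tr(a b a)   [square of b] = y*z^2 - x*z - y
tr(b^3 a b a) = tr(b) * tr(b a b a b) - tr(b a b a)   [square of b] = y^2*z^2 - x*y*z - y^2 - z^2 + 2
reduce: tr(b^3 a b) = tr(b) * tr(b^2 a b) - tr(b^2 a)   [square of b] = y^3*z - x*y^2 - 2*y*z + x
reduce: tr(b a^2 b^3 a) = tr(a) * tr(b^3 a b a) - tr(b^3 a b)   [square of a] = x*y^2*z^2 - x^2*y*z - y^3*z - x*z^2 + 2*y*z + x
tr(a^2 b^3 a^-1 b) = tr(b a^2 b^3) * tr(a) - tr(b a^2 b^3 a)   [inverse elimination on a] = x^2*y^3*z - x^3*y^2 - x*y^4 - x*y^2*z^2 - x^2*y*z + y^3*z + x^3 + 4*x*y^2 + x*z^2 - 2*y*z - 3*x
tr(a^2 b^3 a^-1 b^-1) = tr(a^2 b^3 a^-1) * tr(b) - tr(a^2 b^3 a^-1 b)   [inverse elimination on b] = -x^2*y^3*z + x^3*y^2 + x*y^4 + x*y^2*z^2 + x^2*y*z - x^3 - 5*x*y^2 - x*z^2 + y*z + 3*x
tr(b a^3 b^2) = tr(a) * tr(a b^3 a) - tr(a b^3)   [square of a] = x^2*y^2*z - x^3*y - x*y^3 - x^2*z - y^2*z + 4*x*y + z
tr(b a b a^2) = tr(a) * tr(b a b a) - tr(b a b)   [square of a] = x*z^2 - y*z - x
reduce: tr(a b a^3 b) = tr(a) * tr(b a b a^2) - tr(b a b a)   [square of a] = x^2*z^2 - x*y*z - x^2 - z^2 + 2
tr(a b a^2) = tr(a) * tr(b a^2) - tr(b a)   [square of a] = x^2*z - x*y - z
tr(a b a^3) = tr(a) * tr(a b a^2) - tr(a b a)   [square of a] = x^3*z - x^2*y - 2*x*z + y
reduce: tr(b a^3 b^2 a) = tr(b) * tr(a b a^3 b) - tr(a b a^3)   [square of b] = x^2*y*z^2 - x^3*z - x*y^2*z - y*z^2 + 2*x*z + y
reduce: tr(a^-1 b a^3 b^2) = tr(b a^3 b^2) * tr(a) - tr(b a^3 b^2 a)   [inverse elimination on a] = x^3*y^2*z - x^4*y - x^2*y^3 - x^2*y*z^2 + 4*x^2*y + y*z^2 - x*z - y
tr(a^3 b^3 a) = tr(a) * tr(b^3 a^3) - tr(b^3 a^2)   [square of a] = x^3*y^2*z - x^4*y - x^2*y^3 - x^3*z - 2*x*y^2*z + 5*x^2*y + y^3 + 2*x*z - 3*y
tr(b a^2 b^2 a) = tr(a) * tr(b^2 a b a) - tr(b^2 a b)   [square of a] = x*y*z^2 - x^2*z - y^2*z + z
tr(a^2 b a^2 b^2) = tr(a) * tr(b a^2 b^2 a) - tr(b a^2 b^2)   [square of a] = x^2*y*z^2 - x^3*z - 2*x*y^2*z + x^2*y + y^3 + 2*x*z - 3*y
so tr(a^2 b a^2 b) = tr(a) * tr(b a^2 b a) - tr(b a^2 b)   [square of a] = x^2*z^2 - 2*x*y*z + y^2 - 2
so tr(b^3 a^2 b a^2) = tr(b) * tr(a^2 b a^2 b^2) - tr(a^2 b a^2 b)   [square of b] = x^2*y^2*z^2 - x^3*y*z - 2*x*y^3*z + x^2*y^2 - x^2*z^2 + y^4 + 4*x*y*z - 4*y^2 + 2
tr(a^2 b a b^2) = tr(a) * tr(b a b^2 a) - tr(b a b^2)   [square of a] = x*y*z^2 - x^2*z - y^2*z + z
reduce: tr(b^3 a^2 b a) = tr(b) * tr(a^2 b a b^2) - tr(a^2 b a b)   [square of b] = x*y^2*z^2 - x^2*y*z - y^3*z - x*z^2 + 2*y*z + x
tr(a b a^3 b^3 a) = tr(a) * tr(b^3 a^2 b a^2) - tr(b^3 a^2 b a)   [square of a] = x^3*y^2*z^2 - x^4*y*z - 2*x^2*y^3*z + x^3*y^2 - x^3*z^2 + x*y^4 - x*y^2*z^2 + 5*x^2*y*z + y^3*z - 4*x*y^2 + x*z^2 - 2*y*z + x
so tr(b a b a b a) = tr(b a b a) * tr(b a) - tr(a b)   [split at a repeated b] = z^3 - 3*z
tr(b a b a b a^2) = tr(a) * tr(b a b a b a) - tr(b a b a b)   [square of a] = x*z^3 - y*z^2 - 2*x*z + y
tr(a b a b a^3 b) = tr(a) * tr(b a b a b a^2) - tr(b a b a b a)   [square of a] = x^2*z^3 - x*y*z^2 - 2*x^2*z - z^3 + x*y + 3*z
reduce: tr(a b a b a^3) = tr(a) * tr(b a b a^3) - tr(b a b a^2)   [square of a] = x^3*z^2 - x^2*y*z - x^3 - 2*x*z^2 + y*z + 3*x
so tr(b a b a b a^3 b) = tr(b) * tr(a b a b a^3 b) - tr(a b a b a^3)   [square of b] = x^2*y*z^3 - x^3*z^2 - x*y^2*z^2 - x^2*y*z - y*z^3 + x^3 + x*y^2 + 2*x*z^2 + 2*y*z - 3*x
so tr(a b a^3 b^3 a b) = tr(b) * tr(b a b a b a^3 b) - tr(b a b a b a^3)   [square of b] = x^2*y^2*z^3 - x^3*y*z^2 - x*y^3*z^2 - x^2*y^2*z - x^2*z^3 - y^2*z^3 + x^3*y + x*y^3 + 3*x*y*z^2 + 2*x^2*z + 2*y^2*z + z^3 - 4*x*y - 3*z
tr(b a^3 b^3 a b^-1 a) = tr(a b a^3 b^3 a) * tr(b) - tr(a b a^3 b^3 a b)   [inverse elimination on b] = x^3*y^3*z^2 - x^4*y^2*z - 2*x^2*y^4*z - x^2*y^2*z^3 + x^3*y^3 + x*y^5 + 6*x^2*y^2*z + x^2*z^3 + y^4*z + y^2*z^3 - x^3*y - 5*x*y^3 - 2*x*y*z^2 - 2*x^2*z - 4*y^2*z - z^3 + 5*x*y + 3*z
so tr(b^-1 a^-1 b a^3 b^3 a) = tr(b a^3 b^3 a b^-1) * tr(a) - tr(b a^3 b^3 a b^-1 a)   [inverse elimination on a] = -x^3*y^3*z^2 + 2*x^4*y^2*z + 2*x^2*y^4*z + x^2*y^2*z^3 - x^5*y - 2*x^3*y^3 - x*y^5 - x^4*z - 8*x^2*y^2*z - x^2*z^3 - y^4*z - y^2*z^3 + 6*x^3*y + 6*x*y^3 + 2*x*y*z^2 + 4*x^2*z + 4*y^2*z + z^3 - 8*x*y - 3*z
tr(a^3 b^3 a^-1 b^-1 a^-1 b) = tr(b^-1 a^-1 b a^3 b^3) * tr(a) - tr(b^-1 a^-1 b a^3 b^3 a)   [inverse elimination on a] = x^3*y^3*z^2 - x^4*y^2*z - 2*x^2*y^4*z - x^2*y^2*z^3 + x^3*y^3 - x^3*y*z^2 + x*y^5 + x^4*z + 8*x^2*y^2*z + x^2*z^3 + y^4*z + y^2*z^3 - 2*x^3*y - 6*x*y^3 - x*y*z^2 - 5*x^2*z - 4*y^2*z - z^3 + 7*x*y + 3*z
tr(b^2 a^-1 b^-1 a^-1 b^-1 a^3 b) = tr(a^3 b^3 a^-1 b^-1 a^-1) * tr(b) - tr(a^3 b^3 a^-1 b^-1 a^-1 b)   [inverse elimination on b] = -x^3*y^3*z^2 + x^4*y^2*z + x^2*y^4*z + x^2*y^2*z^3 + x^3*y*z^2 + x*y^3*z^2 - x^4*z - 7*x^2*y^2*z - x^2*z^3 - y^4*z - y^2*z^3 + x^3*y + x*y^3 + 5*x^2*z + 5*y^2*z + z^3 - 4*x*y - 3*z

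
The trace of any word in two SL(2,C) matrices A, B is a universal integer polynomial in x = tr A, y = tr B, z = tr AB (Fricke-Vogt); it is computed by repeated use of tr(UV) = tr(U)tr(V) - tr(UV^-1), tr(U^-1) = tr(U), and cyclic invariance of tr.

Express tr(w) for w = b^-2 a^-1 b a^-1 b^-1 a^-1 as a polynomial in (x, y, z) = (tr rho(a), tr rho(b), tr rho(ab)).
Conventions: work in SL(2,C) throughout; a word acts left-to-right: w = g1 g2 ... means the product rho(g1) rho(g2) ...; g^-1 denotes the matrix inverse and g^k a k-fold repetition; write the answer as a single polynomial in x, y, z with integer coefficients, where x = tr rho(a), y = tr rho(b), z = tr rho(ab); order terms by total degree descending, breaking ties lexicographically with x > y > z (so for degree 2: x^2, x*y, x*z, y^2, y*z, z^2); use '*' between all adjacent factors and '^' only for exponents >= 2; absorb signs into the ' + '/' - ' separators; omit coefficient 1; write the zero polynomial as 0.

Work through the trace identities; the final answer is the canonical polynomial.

trace(b^-1) = trace(b) = y
trace(b^-1 a) = trace(a) * trace(b) - trace(a b)   [inverse elimination on b] = x*y - z
reduce: trace(b^-1 a^-1) = trace(b^-1) * trace(a) - trace(b^-1 a)   [inverse elimination on a] = z
trace(a^-1 b^-1 a^-1) = trace(b^-1 a^-1) * trace(a) - trace(b^-1)   [inverse elimination on a] = x*z - y
trace(a b a b) = trace(a b) * trace(a b) - trace(1)   [split at a repeated a] = z^2 - 2
trace(b^-1 a b a) = trace(a b a) * trace(b) - trace(a b a b)   [inverse elimination on b] = x*y*z - y^2 - z^2 + 2
reduce: trace(b a^-1 b^-1 a) = trace(b^-1 a b) * trace(a) - trace(b^-1 a b a)   [inverse elimination on a] = -x*y*z + x^2 + y^2 + z^2 - 2
so trace(a^-1 b^-1 a^-1 b) = trace(b a^-1 b^-1) * trace(a) - trace(b a^-1 b^-1 a)   [inverse elimination on a] = x*y*z - y^2 - z^2 + 2
reduce: trace(a^-1 b^-1 a^-1 b^-1) = trace(a^-1 b^-1 a^-1) * trace(b) - trace(a^-1 b^-1 a^-1 b)   [inverse elimination on b] = z^2 - 2
trace(b^-2 a) = trace(b^-1 a) * trace(b) - trace(b^-1 a b)   [inverse elimination on b] = x*y^2 - y*z - x
so trace(b^-2 a b a) = trace(a b a b^-1) * trace(b) - trace(a b a)   [inverse elimination on b] = x*y^2*z - y^3 - y*z^2 - x*z + 3*y
so trace(b^-3 a b a) = trace(b^-2 a b a) * trace(b) - trace(b^-2 a b a b)   [inverse elimination on b] = x*y^3*z - y^4 - y^2*z^2 - 2*x*y*z + 4*y^2 + z^2 - 2
trace(b^-2 a b a^-1 b^-1) = trace(b^-3 a b) * trace(a) - trace(b^-3 a b a)   [inverse elimination on a] = -x*y^3*z + x^2*y^2 + y^4 + y^2*z^2 + x*y*z - x^2 - 4*y^2 - z^2 + 2
trace(b^2 a) = trace(b) * trace(a b) - trace(a)   [square of b] = y*z - x
so trace(b^2) = trace(b) * trace(b) - trace(1)   [square of b] = y^2 - 2
trace(a b^2 a) = trace(a) * trace(b^2 a) - trace(b^2)   [square of a] = x*y*z - x^2 - y^2 + 2
trace(a b^2 a b) = trace(b) * trace(a b a b) - trace(a b a)   [square of b] = y*z^2 - x*z - y
trace(a b^2 a b^-1) = trace(a b^2 a) * trace(b) - trace(a b^2 a b)   [inverse elimination on b] = x*y^2*z - x^2*y - y^3 - y*z^2 + x*z + 3*y
trace(b a b^-2 a b) = trace(a b^2 a b^-1) * trace(b) - trace(a b^2 a)   [inverse elimination on b] = x*y^3*z - x^2*y^2 - y^4 - y^2*z^2 + x^2 + 4*y^2 - 2
trace(a b a b a) = trace(a) * trace(b a b a) - trace(b a b)   [square of a] = x*z^2 - y*z - x
trace(a b a b a b) = trace(a b a b) * trace(a b) - trace(b a)   [split at a repeated a] = z^3 - 3*z
trace(a b a b a b^-1) = trace(a b a b a) * trace(b) - trace(a b a b a b)   [inverse elimination on b] = x*y*z^2 - y^2*z - z^3 - x*y + 3*z
trace(b a b^-2 a b a) = trace(a b a b a b^-1) * trace(b) - trace(a b a b a)   [inverse elimination on b] = x*y^2*z^2 - y^3*z - y*z^3 - x*y^2 - x*z^2 + 4*y*z + x
so trace(a b^-2 a b a^-1 b) = trace(b a b^-2 a b) * trace(a) - trace(b a b^-2 a b a)   [inverse elimination on a] = x^2*y^3*z - x^3*y^2 - x*y^4 - 2*x*y^2*z^2 + y^3*z + y*z^3 + x^3 + 5*x*y^2 + x*z^2 - 4*y*z - 3*x
so trace(b^-2 a b a^-1 b^-1 a) = trace(a b^-2 a b a^-1) * trace(b) - trace(a b^-2 a b a^-1 b)   [inverse elimination on b] = -x^2*y^3*z + x^3*y^2 + x*y^4 + 2*x*y^2*z^2 - y^3*z - y*z^3 - x^3 - 4*x*y^2 - x*z^2 + 3*y*z + 3*x
so trace(b a^-1 b^-1 a^-1 b^-2 a) = trace(b^-2 a b a^-1 b^-1) * trace(a) - trace(b^-2 a b a^-1 b^-1 a)   [inverse elimination on a] = -x*y^2*z^2 + x^2*y*z + y^3*z + y*z^3 - 3*y*z - x
trace(b^-2 a^-1 b a^-1 b^-1 a^-1) = trace(b a^-1 b^-1 a^-1 b^-2) * trace(a) - trace(b a^-1 b^-1 a^-1 b^-2 a)   [inverse elimination on a] = x*y^2*z^2 - x^2*y*z - y^3*z - y*z^3 + x*z^2 + 3*y*z - x

x*y^2*z^2 - x^2*y*z - y^3*z - y*z^3 + x*z^2 + 3*y*z - x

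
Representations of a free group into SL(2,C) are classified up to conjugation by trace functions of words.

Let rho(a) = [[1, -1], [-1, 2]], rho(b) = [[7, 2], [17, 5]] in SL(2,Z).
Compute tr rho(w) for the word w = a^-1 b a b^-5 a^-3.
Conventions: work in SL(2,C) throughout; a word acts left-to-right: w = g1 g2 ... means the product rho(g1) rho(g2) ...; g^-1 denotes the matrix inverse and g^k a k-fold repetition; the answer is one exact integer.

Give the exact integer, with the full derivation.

rho(a^-1) = [[2, 1], [1, 1]]
... * rho(b) = [[7, 2], [17, 5]]  ->  [[31, 9], [24, 7]]
... * rho(a) = [[1, -1], [-1, 2]]  ->  [[22, -13], [17, -10]]
... * rho(b^-1) = [[5, -2], [-17, 7]]  ->  [[331, -135], [255, -104]]
... * rho(b^-1) = [[5, -2], [-17, 7]]  ->  [[3950, -1607], [3043, -1238]]
... * rho(b^-1) = [[5, -2], [-17, 7]]  ->  [[47069, -19149], [36261, -14752]]
... * rho(b^-1) = [[5, -2], [-17, 7]]  ->  [[560878, -228181], [432089, -175786]]
... * rho(b^-1) = [[5, -2], [-17, 7]]  ->  [[6683467, -2719023], [5148807, -2094680]]
... * rho(a^-1) = [[2, 1], [1, 1]]  ->  [[10647911, 3964444], [8202934, 3054127]]
... * rho(a^-1) = [[2, 1], [1, 1]]  ->  [[25260266, 14612355], [19459995, 11257061]]
... * rho(a^-1) = [[2, 1], [1, 1]]  ->  [[65132887, 39872621], [50177051, 30717056]]
tr = 65132887 + 30717056 = 95849943

95849943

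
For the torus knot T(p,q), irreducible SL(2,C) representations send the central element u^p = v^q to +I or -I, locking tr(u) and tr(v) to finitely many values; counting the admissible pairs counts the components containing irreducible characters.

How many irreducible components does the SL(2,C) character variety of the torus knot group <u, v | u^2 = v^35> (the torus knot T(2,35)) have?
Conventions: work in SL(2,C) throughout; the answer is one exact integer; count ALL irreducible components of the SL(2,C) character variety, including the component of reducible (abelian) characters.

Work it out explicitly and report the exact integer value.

18

Gamma = < u, v | u^2 = v^35 > (torus knot T(2,35)); the central element u^2 = v^35 acts as +I or -I in any irreducible SL(2,C) representation.
On an irreducible component, tr(u) is locked at 2*cos(pi*alpha/2) for some alpha in 1..1, and tr(v) at 2*cos(pi*beta/35) for some beta in 1..34.
u^2 = (-1)^alpha I and v^35 = (-1)^beta I must agree, so alpha and beta have equal parity.
count pairs: odd alpha (1 choices) x odd beta (17), plus even alpha (0) x even beta (17): 1*17 + 0*17 = 17.
Total: 17 irreducible-character components + 1 reducible (abelian) component = 18.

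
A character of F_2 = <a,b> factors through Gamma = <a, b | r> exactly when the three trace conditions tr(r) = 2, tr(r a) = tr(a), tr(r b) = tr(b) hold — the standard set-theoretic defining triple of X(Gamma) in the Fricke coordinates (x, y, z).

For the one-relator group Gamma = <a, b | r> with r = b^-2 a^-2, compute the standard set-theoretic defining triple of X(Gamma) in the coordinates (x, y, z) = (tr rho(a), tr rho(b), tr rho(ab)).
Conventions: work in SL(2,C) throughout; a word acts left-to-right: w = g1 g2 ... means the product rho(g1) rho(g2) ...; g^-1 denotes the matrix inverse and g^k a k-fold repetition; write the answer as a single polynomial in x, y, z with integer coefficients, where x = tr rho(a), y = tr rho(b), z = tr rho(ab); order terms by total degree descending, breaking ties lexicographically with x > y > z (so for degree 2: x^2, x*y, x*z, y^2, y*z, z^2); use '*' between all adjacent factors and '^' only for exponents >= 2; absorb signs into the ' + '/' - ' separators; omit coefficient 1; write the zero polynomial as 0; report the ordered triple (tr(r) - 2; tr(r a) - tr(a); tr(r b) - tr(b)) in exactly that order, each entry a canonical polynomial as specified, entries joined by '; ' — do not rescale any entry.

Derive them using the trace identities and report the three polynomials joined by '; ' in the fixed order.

next, tr(a^-1) = tr(a) = x
tr(a^-2) = tr(a^-1) tr(a) - tr(1) = x^2 - 2
next, tr(b a^-1) = tr(b) tr(a) - tr(b a) = x*y - z
tr(a^-2 b) = tr(b a^-1) tr(a) - tr(b) = x^2*y - x*z - y
tr(a^-2 b^-1) = tr(a^-2) tr(b) - tr(a^-2 b) = x*z - y
tr(b^-2 a^-2) = tr(a^-2 b^-1) tr(b) - tr(a^-2) = x*y*z - x^2 - y^2 + 2
and tr(b^-2) = tr(b^-1) tr(b) - tr(1) = y^2 - 2
tr(b^-2 a) = tr(a b^-1) tr(b) - tr(a) = x*y^2 - y*z - x
tr(b^-2 a^-1) = tr(b^-2) tr(a) - tr(b^-2 a) = y*z - x
assemble the triple (tr(r) - 2; tr(r a) - x; tr(r b) - y)

x*y*z - x^2 - y^2; y*z - 2*x; x*z - 2*y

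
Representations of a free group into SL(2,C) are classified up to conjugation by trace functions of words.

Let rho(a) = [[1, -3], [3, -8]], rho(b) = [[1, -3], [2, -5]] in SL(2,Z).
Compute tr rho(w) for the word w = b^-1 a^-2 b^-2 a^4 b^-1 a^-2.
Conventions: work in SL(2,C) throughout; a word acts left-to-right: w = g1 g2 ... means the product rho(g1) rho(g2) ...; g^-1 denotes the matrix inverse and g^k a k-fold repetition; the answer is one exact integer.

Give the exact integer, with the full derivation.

-14764045

rho(b^-1) = [[-5, 3], [-2, 1]]
... * rho(a^-1) = [[-8, 3], [-3, 1]]  ->  [[31, -12], [13, -5]]
... * rho(a^-1) = [[-8, 3], [-3, 1]]  ->  [[-212, 81], [-89, 34]]
... * rho(b^-1) = [[-5, 3], [-2, 1]]  ->  [[898, -555], [377, -233]]
... * rho(b^-1) = [[-5, 3], [-2, 1]]  ->  [[-3380, 2139], [-1419, 898]]
... * rho(a) = [[1, -3], [3, -8]]  ->  [[3037, -6972], [1275, -2927]]
... * rho(a) = [[1, -3], [3, -8]]  ->  [[-17879, 46665], [-7506, 19591]]
... * rho(a) = [[1, -3], [3, -8]]  ->  [[122116, -319683], [51267, -134210]]
... * rho(a) = [[1, -3], [3, -8]]  ->  [[-836933, 2191116], [-351363, 919879]]
... * rho(b^-1) = [[-5, 3], [-2, 1]]  ->  [[-197567, -319683], [-82943, -134210]]
... * rho(a^-1) = [[-8, 3], [-3, 1]]  ->  [[2539585, -912384], [1066174, -383039]]
... * rho(a^-1) = [[-8, 3], [-3, 1]]  ->  [[-17579528, 6706371], [-7380275, 2815483]]
tr = -17579528 + 2815483 = -14764045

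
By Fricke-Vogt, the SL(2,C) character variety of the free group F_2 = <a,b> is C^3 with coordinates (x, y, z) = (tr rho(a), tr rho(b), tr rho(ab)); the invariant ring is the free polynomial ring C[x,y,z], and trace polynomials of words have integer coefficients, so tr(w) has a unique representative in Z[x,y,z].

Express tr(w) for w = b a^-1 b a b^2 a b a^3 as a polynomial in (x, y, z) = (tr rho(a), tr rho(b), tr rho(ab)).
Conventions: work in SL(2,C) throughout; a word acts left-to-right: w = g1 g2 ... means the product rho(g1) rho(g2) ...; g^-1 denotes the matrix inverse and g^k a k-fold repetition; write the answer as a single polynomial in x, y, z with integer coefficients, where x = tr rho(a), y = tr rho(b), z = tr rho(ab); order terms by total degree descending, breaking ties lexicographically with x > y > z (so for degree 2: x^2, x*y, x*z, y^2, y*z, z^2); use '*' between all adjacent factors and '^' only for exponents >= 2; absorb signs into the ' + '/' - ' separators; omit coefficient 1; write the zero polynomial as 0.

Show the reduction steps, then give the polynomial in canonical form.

x^3*y^2*z^3 - 2*x^4*y*z^2 - x^2*y^3*z^2 - x^2*y*z^4 + x^5*z + x^3*y^2*z + x^3*z^3 + 4*x^2*y*z^2 + y*z^4 - 4*x^3*z - x*z^3 - 3*y*z^2 + 2*x*z + y

use: trace(b a b a) = trace(b a)*trace(b a) - trace(1)  (split on b) = z^2 - 2
use: trace(a b a b a b) = trace(b a)*trace(b a b a) - trace(b^-1 a^-1)  (split on b) = z^3 - 3*z
apply: trace(b a b) = trace(b)*trace(a b) - trace(a)  (reduce the b square) = y*z - x
apply: trace(a b a b a) = trace(a)*trace(b a b a) - trace(b a b)  (reduce the a square) = x*z^2 - y*z - x
trace(b^2 a b a b a) = trace(b)*trace(a b a b a b) - trace(a b a b a)  (reduce the b square) = y*z^3 - x*z^2 - 2*y*z + x
use: trace(a b a) = trace(a)*trace(b a) - trace(b)  (reduce the a square) = x*z - y
trace(a b a b^2) = trace(b)*trace(a b a b) - trace(a b a)  (reduce the b square) = y*z^2 - x*z - y
trace(b^2 a b a b) = trace(b)*trace(a b a b^2) - trace(a b a b)  (reduce the b square) = y^2*z^2 - x*y*z - y^2 - z^2 + 2
use: trace(a b a^2 b^2 a b) = trace(a)*trace(b^2 a b a b a) - trace(b^2 a b a b)  (reduce the a square) = x*y*z^3 - x^2*z^2 - y^2*z^2 - x*y*z + x^2 + y^2 + z^2 - 2
apply: trace(a^2 b a) = trace(a)*trace(a b a) - trace(a b)  (reduce the a square) = x^2*z - x*y - z
use: trace(b^2 a^2 b a) = trace(b)*trace(a^2 b a b) - trace(a^2 b a)  (reduce the b square) = x*y*z^2 - x^2*z - y^2*z + z
apply: trace(b^3 a) = trace(b)*trace(a b^2) - trace(a b)  (reduce the b square) = y^2*z - x*y - z
trace(b^2) = trace(b)*trace(b) - trace(1)  (reduce the b square) = y^2 - 2
trace(b^3) = trace(b)*trace(b^2) - trace(b)  (reduce the b square) = y^3 - 3*y
trace(b^2 a^2 b) = trace(a)*trace(b^3 a) - trace(b^3)  (reduce the a square) = x*y^2*z - x^2*y - y^3 - x*z + 3*y
trace(a b a^2 b^2 a) = trace(a)*trace(b^2 a^2 b a) - trace(b^2 a^2 b)  (reduce the a square) = x^2*y*z^2 - x^3*z - 2*x*y^2*z + x^2*y + y^3 + 2*x*z - 3*y
use: trace(b^2 a b^2 a b a^2) = trace(b)*trace(a b a^2 b^2 a b) - trace(a b a^2 b^2 a)  (reduce the b square) = x*y^2*z^3 - 2*x^2*y*z^2 - y^3*z^2 + x^3*z + x*y^2*z + y*z^2 - 2*x*z + y
trace(b^2 a b^2 a b a) = trace(b)*trace(a b a b^2 a b) - trace(a b a b^2 a)  (reduce the b square) = y^2*z^3 - 2*x*y*z^2 + x^2*z - y^2*z + x*y - z
trace(b a b^2 a b a^3 b) = trace(a)*trace(b^2 a b^2 a b a^2) - trace(b^2 a b^2 a b a)  (reduce the a square) = x^2*y^2*z^3 - 2*x^3*y*z^2 - x*y^3*z^2 + x^4*z + x^2*y^2*z - y^2*z^3 + 3*x*y*z^2 - 3*x^2*z + y^2*z + z
trace(b a b a b a b a) = trace(a b a b a b)*trace(a b) - trace(b a b a)  (split on a) = z^4 - 4*z^2 + 2
trace(a b a b a b a b a) = trace(a)*trace(b a b a b a b a) - trace(b a b a b a b)  (reduce the a square) = x*z^4 - y*z^3 - 3*x*z^2 + 2*y*z + x
use: trace(a b a^3 b a b a b) = trace(a)*trace(a b a b a b a b a) - trace(a b a b a b a b)  (reduce the a square) = x^2*z^4 - x*y*z^3 - 3*x^2*z^2 - z^4 + 2*x*y*z + x^2 + 4*z^2 - 2
apply: trace(b a b a b a^2) = trace(a)*trace(b a b a b a) - trace(b a b a b)  (reduce the a square) = x*z^3 - y*z^2 - 2*x*z + y
trace(b a^3 b a b a) = trace(a)*trace(b a b a b a^2) - trace(b a b a b a)  (reduce the a square) = x^2*z^3 - x*y*z^2 - 2*x^2*z - z^3 + x*y + 3*z
trace(b a^3 b a b) = trace(a)*trace(b a b^2 a^2) - trace(b a b^2 a)  (reduce the a square) = x^2*y*z^2 - x^3*z - x*y^2*z - y*z^2 + 2*x*z + y
apply: trace(a b a^3 b a b a) = trace(a)*trace(b a^3 b a b a) - trace(b a^3 b a b)  (reduce the a square) = x^3*z^3 - 2*x^2*y*z^2 - x^3*z + x*y^2*z - x*z^3 + x^2*y + y*z^2 + x*z - y
apply: trace(b a b^2 a b a^3 b a) = trace(b)*trace(a b a^3 b a b a b) - trace(a b a^3 b a b a)  (reduce the b square) = x^2*y*z^4 - x^3*z^3 - x*y^2*z^3 - x^2*y*z^2 - y*z^4 + x^3*z + x*y^2*z + x*z^3 + 3*y*z^2 - x*z - y
apply: trace(b a^-1 b a b^2 a b a^3) = trace(b a b^2 a b a^3 b)*trace(a) - trace(b a b^2 a b a^3 b a)  (eliminate a^-1) = x^3*y^2*z^3 - 2*x^4*y*z^2 - x^2*y^3*z^2 - x^2*y*z^4 + x^5*z + x^3*y^2*z + x^3*z^3 + 4*x^2*y*z^2 + y*z^4 - 4*x^3*z - x*z^3 - 3*y*z^2 + 2*x*z + y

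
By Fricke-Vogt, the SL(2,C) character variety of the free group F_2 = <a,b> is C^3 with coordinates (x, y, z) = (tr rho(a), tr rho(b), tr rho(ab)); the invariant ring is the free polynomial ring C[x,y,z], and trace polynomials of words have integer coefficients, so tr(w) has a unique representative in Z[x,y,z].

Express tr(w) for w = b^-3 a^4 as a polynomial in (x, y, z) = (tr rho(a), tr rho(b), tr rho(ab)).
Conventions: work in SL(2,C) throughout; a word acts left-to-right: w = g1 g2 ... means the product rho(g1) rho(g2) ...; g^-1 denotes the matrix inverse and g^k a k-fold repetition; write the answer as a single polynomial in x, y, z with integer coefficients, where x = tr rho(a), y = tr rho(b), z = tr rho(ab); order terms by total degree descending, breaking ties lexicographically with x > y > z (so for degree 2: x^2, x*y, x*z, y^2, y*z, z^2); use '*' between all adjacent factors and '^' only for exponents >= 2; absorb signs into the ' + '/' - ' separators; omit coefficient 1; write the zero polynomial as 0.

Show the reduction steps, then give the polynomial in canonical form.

x^4*y^3 - x^3*y^2*z - 2*x^4*y - 3*x^2*y^3 + x^3*z + 2*x*y^2*z + 7*x^2*y + y^3 - 2*x*z - 3*y

trace(a^2) = trace(a)*trace(a) - trace(1)   [square of a] = x^2 - 2
use: trace(a^3) = trace(a)*trace(a^2) - trace(a)   [square of a] = x^3 - 3*x
trace(a^4) = trace(a)*trace(a^3) - trace(a^2)   [square of a] = x^4 - 4*x^2 + 2
apply: trace(a b a) = trace(a)*trace(b a) - trace(b)   [square of a] = x*z - y
use: trace(a^2 b a) = trace(a)*trace(a b a) - trace(a b)   [square of a] = x^2*z - x*y - z
use: trace(a^4 b) = trace(a)*trace(a^2 b a) - trace(a^2 b)   [square of a] = x^3*z - x^2*y - 2*x*z + y
use: trace(a^4 b^-1) = trace(a^4)*trace(b) - trace(a^4 b)   [inverse elimination on b] = x^4*y - x^3*z - 3*x^2*y + 2*x*z + y
trace(b^-2 a^4) = trace(a^4 b^-1)*trace(b) - trace(a^4)   [inverse elimination on b] = x^4*y^2 - x^3*y*z - x^4 - 3*x^2*y^2 + 2*x*y*z + 4*x^2 + y^2 - 2
apply: trace(b^-3 a^4) = trace(b^-2 a^4)*trace(b) - trace(b^-2 a^4 b)   [inverse elimination on b] = x^4*y^3 - x^3*y^2*z - 2*x^4*y - 3*x^2*y^3 + x^3*z + 2*x*y^2*z + 7*x^2*y + y^3 - 2*x*z - 3*y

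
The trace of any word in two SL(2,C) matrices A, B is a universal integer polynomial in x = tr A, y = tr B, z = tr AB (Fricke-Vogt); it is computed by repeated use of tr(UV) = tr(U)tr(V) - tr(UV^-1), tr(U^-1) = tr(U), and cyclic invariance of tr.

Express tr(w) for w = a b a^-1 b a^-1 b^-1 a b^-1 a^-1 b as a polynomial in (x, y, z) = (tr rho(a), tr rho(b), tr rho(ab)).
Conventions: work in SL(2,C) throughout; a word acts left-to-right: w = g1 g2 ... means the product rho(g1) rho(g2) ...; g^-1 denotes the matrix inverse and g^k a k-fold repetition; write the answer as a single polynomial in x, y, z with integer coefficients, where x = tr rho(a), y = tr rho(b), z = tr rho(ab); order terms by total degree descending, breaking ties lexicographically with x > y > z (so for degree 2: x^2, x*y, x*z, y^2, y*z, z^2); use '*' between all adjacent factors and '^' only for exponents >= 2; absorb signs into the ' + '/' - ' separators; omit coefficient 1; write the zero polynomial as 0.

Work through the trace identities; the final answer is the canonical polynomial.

tr(b a b) = tr(b) * tr(a b) - tr(a)   [square of b] = y*z - x
next, tr(b a b a) = tr(b a) * tr(b a) - tr(1)   [split at a repeated b] = z^2 - 2
and tr(b a b a^-1) = tr(b a b) * tr(a) - tr(b a b a)   [inverse elimination on a] = x*y*z - x^2 - z^2 + 2
next, tr(a^-1 b a b a^-1) = tr(b a b a^-1) * tr(a) - tr(b a b)   [inverse elimination on a] = x^2*y*z - x^3 - x*z^2 - y*z + 3*x
tr(b^2) = tr(b) * tr(b) - tr(1)   [square of b] = y^2 - 2
tr(a^2 b^2) = tr(a) * tr(b^2 a) - tr(b^2)   [square of a] = x*y*z - x^2 - y^2 + 2
tr(a^2 b) = tr(a) * tr(b a) - tr(b)   [square of a] = x*z - y
tr(b^2 a^2 b) = tr(b) * tr(a^2 b^2) - tr(a^2 b)   [square of b] = x*y^2*z - x^2*y - y^3 - x*z + 3*y
next, tr(a^2 b a b) = tr(a) * tr(b a b a) - tr(b a b)   [square of a] = x*z^2 - y*z - x
and tr(a^2 b a) = tr(a) * tr(b a^2) - tr(b a)   [square of a] = x^2*z - x*y - z
tr(b^2 a^2 b a) = tr(b) * tr(a^2 b a b) - tr(a^2 b a)   [square of b] = x*y*z^2 - x^2*z - y^2*z + z
next, tr(b a^2 b a^-1 b) = tr(b^2 a^2 b) * tr(a) - tr(b^2 a^2 b a)   [inverse elimination on a] = x^2*y^2*z - x^3*y - x*y^3 - x*y*z^2 + y^2*z + 3*x*y - z
next, tr(b^2 a b a) = tr(b) * tr(a b a b) - tr(a b a)   [square of b] = y*z^2 - x*z - y
next, tr(b^2 a b) = tr(b) * tr(a b^2) - tr(a b)   [square of b] = y^2*z - x*y - z
tr(b a b a^2 b) = tr(a) * tr(b^2 a b a) - tr(b^2 a b)   [square of a] = x*y*z^2 - x^2*z - y^2*z + z
and tr(b a b a b a) = tr(a b) * tr(a b a b) - tr(a^-1 b^-1)   [split at a repeated a] = z^3 - 3*z
and tr(b a b a^2 b a) = tr(a) * tr(b a b a b a) - tr(b a b a b)   [square of a] = x*z^3 - y*z^2 - 2*x*z + y
tr(b a^2 b a^-1 b a) = tr(b a b a^2 b) * tr(a) - tr(b a b a^2 b a)   [inverse elimination on a] = x^2*y*z^2 - x^3*z - x*y^2*z - x*z^3 + y*z^2 + 3*x*z - y
next, tr(a b a^-1 b a^-1 b a) = tr(b a^2 b a^-1 b) * tr(a) - tr(b a^2 b a^-1 b a)   [inverse elimination on a] = x^3*y^2*z - x^4*y - x^2*y^3 - 2*x^2*y*z^2 + x^3*z + 2*x*y^2*z + x*z^3 + 3*x^2*y - y*z^2 - 4*x*z + y
tr(b a^2 b a b^2) = tr(b) * tr(b a^2 b a b) - tr(b a^2 b a)   [square of b] = x*y^2*z^2 - x^2*y*z - y^3*z - x*z^2 + 2*y*z + x
next, tr(b a b^2 a b a) = tr(b) * tr(a b a b a b) - tr(a b a b a)   [square of b] = y*z^3 - x*z^2 - 2*y*z + x
tr(b a b^2 a b) = tr(b) * tr(a b^2 a b) - tr(a b^2 a)   [square of b] = y^2*z^2 - 2*x*y*z + x^2 - 2
tr(b a^2 b a b^2 a) = tr(a) * tr(b a b^2 a b a) - tr(b a b^2 a b)   [square of a] = x*y*z^3 - x^2*z^2 - y^2*z^2 + 2
and tr(a b a b^2 a^-1 b a) = tr(b a^2 b a b^2) * tr(a) - tr(b a^2 b a b^2 a)   [inverse elimination on a] = x^2*y^2*z^2 - x^3*y*z - x*y^3*z - x*y*z^3 + y^2*z^2 + 2*x*y*z + x^2 - 2
tr(b a b a b a b^2) = tr(b) * tr(b a b a b a b) - tr(b a b a b a)   [square of b] = y^2*z^3 - x*y*z^2 - 2*y^2*z - z^3 + x*y + 3*z
tr(a b a b a b a b) = tr(a b a b a b) * tr(a b) - tr(b a b a)   [split at a repeated a] = z^4 - 4*z^2 + 2
tr(b a b a b a b^2 a) = tr(b) * tr(a b a b a b a b) - tr(a b a b a b a)   [square of b] = y*z^4 - x*z^3 - 3*y*z^2 + 2*x*z + y
next, tr(a b a b^2 a^-1 b a b) = tr(b a b a b a b^2) * tr(a) - tr(b a b a b a b^2 a)   [inverse elimination on a] = x*y^2*z^3 - x^2*y*z^2 - y*z^4 - 2*x*y^2*z + x^2*y + 3*y*z^2 + x*z - y
next, tr(b a^-1 b a b^-1 a b a b) = tr(a b a b^2 a^-1 b a) * tr(b) - tr(a b a b^2 a^-1 b a b)   [inverse elimination on b] = x^2*y^3*z^2 - x^3*y^2*z - x*y^4*z - 2*x*y^2*z^3 + x^2*y*z^2 + y^3*z^2 + y*z^4 + 4*x*y^2*z - 3*y*z^2 - x*z - y
tr(a^2 b a b a) = tr(a) * tr(b a b a^2) - tr(b a b a)   [square of a] = x^2*z^2 - x*y*z - x^2 - z^2 + 2
next, tr(a b a b a b^2 a) = tr(b) * tr(a^2 b a b a b) - tr(a^2 b a b a)   [square of b] = x*y*z^3 - x^2*z^2 - y^2*z^2 - x*y*z + x^2 + y^2 + z^2 - 2
tr(b a b^-1 a b a b a b) = tr(a b a b a b^2 a) * tr(b) - tr(a b a b a b^2 a b)   [inverse elimination on b] = x*y^2*z^3 - x^2*y*z^2 - y^3*z^2 - y*z^4 - x*y^2*z + x*z^3 + x^2*y + y^3 + 4*y*z^2 - 2*x*z - 3*y
next, tr(a b a b a b a b a) = tr(a) * tr(b a b a b a b a) - tr(b a b a b a b)   [square of a] = x*z^4 - y*z^3 - 3*x*z^2 + 2*y*z + x
tr(a b a b a b a b a b) = tr(b a) * tr(b a b a b a b a) - tr(b^-1 a^-1 b^-1 a^-1 b^-1 a^-1)   [split at a repeated b] = z^5 - 5*z^3 + 5*z
tr(b a b^-1 a b a b a b a) = tr(a b a b a b a b a) * tr(b) - tr(a b a b a b a b a b)   [inverse elimination on b] = x*y*z^4 - y^2*z^3 - z^5 - 3*x*y*z^2 + 2*y^2*z + 5*z^3 + x*y - 5*z
and tr(b a^-1 b a b^-1 a b a b a) = tr(b a b^-1 a b a b a b) * tr(a) - tr(b a b^-1 a b a b a b a)   [inverse elimination on a] = x^2*y^2*z^3 - x^3*y*z^2 - x*y^3*z^2 - 2*x*y*z^4 - x^2*y^2*z + x^2*z^3 + y^2*z^3 + z^5 + x^3*y + x*y^3 + 7*x*y*z^2 - 2*x^2*z - 2*y^2*z - 5*z^3 - 4*x*y + 5*z
tr(b a b a^-1 b a^-1 b a b^-1 a) = tr(b a^-1 b a b^-1 a b a b) * tr(a) - tr(b a^-1 b a b^-1 a b a b a)   [inverse elimination on a] = x^3*y^3*z^2 - x^4*y^2*z - x^2*y^4*z - 3*x^2*y^2*z^3 + 2*x^3*y*z^2 + 2*x*y^3*z^2 + 3*x*y*z^4 + 5*x^2*y^2*z - x^2*z^3 - y^2*z^3 - z^5 - x^3*y - x*y^3 - 10*x*y*z^2 + x^2*z + 2*y^2*z + 5*z^3 + 3*x*y - 5*z
tr(a b^-1 a^-1 b a b a^-1 b a^-1 b) = tr(b a b a^-1 b a^-1 b a b^-1) * tr(a) - tr(b a b a^-1 b a^-1 b a b^-1 a)   [inverse elimination on a] = -x^3*y^3*z^2 + 2*x^4*y^2*z + x^2*y^4*z + 3*x^2*y^2*z^3 - x^5*y - x^3*y^3 - 4*x^3*y*z^2 - 2*x*y^3*z^2 - 3*x*y*z^4 + x^4*z - 3*x^2*y^2*z + 2*x^2*z^3 + y^2*z^3 + z^5 + 4*x^3*y + x*y^3 + 9*x*y*z^2 - 5*x^2*z - 2*y^2*z - 5*z^3 - 2*x*y + 5*z
tr(a b a^-1 b a^-1 b^-1 a b^-1 a^-1 b) = tr(a b^-1 a^-1 b a b a^-1 b a^-1) * tr(b) - tr(a b^-1 a^-1 b a b a^-1 b a^-1 b)   [inverse elimination on b] = x^3*y^3*z^2 - 2*x^4*y^2*z - x^2*y^4*z - 3*x^2*y^2*z^3 + x^5*y + x^3*y^3 + 4*x^3*y*z^2 + 2*x*y^3*z^2 + 3*x*y*z^4 - x^4*z + 4*x^2*y^2*z - 2*x^2*z^3 - y^2*z^3 - z^5 - 5*x^3*y - x*y^3 - 10*x*y*z^2 + 5*x^2*z + y^2*z + 5*z^3 + 5*x*y - 5*z

x^3*y^3*z^2 - 2*x^4*y^2*z - x^2*y^4*z - 3*x^2*y^2*z^3 + x^5*y + x^3*y^3 + 4*x^3*y*z^2 + 2*x*y^3*z^2 + 3*x*y*z^4 - x^4*z + 4*x^2*y^2*z - 2*x^2*z^3 - y^2*z^3 - z^5 - 5*x^3*y - x*y^3 - 10*x*y*z^2 + 5*x^2*z + y^2*z + 5*z^3 + 5*x*y - 5*z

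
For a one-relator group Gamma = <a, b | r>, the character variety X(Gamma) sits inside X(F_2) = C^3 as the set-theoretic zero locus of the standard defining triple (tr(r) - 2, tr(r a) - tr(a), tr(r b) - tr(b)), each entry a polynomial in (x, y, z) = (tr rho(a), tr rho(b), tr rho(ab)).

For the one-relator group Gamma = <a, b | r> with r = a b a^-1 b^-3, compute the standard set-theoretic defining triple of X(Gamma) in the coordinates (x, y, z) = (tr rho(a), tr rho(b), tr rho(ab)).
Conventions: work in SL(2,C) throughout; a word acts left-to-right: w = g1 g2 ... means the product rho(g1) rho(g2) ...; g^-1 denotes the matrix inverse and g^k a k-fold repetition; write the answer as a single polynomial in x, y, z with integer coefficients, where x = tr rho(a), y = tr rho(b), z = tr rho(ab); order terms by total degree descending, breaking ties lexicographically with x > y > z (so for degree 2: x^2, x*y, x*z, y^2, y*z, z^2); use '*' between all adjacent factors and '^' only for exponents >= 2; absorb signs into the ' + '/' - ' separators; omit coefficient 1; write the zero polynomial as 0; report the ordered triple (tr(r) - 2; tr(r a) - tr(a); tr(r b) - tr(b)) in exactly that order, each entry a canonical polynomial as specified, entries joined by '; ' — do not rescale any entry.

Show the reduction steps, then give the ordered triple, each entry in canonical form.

trace(a b a) = trace(a)*trace(b a) - trace(b)   [square of a] = x*z - y
trace(a b a b) = trace(a b)*trace(a b) - trace(1)   [split at a repeated a] = z^2 - 2
trace(b^-1 a b a) = trace(a b a)*trace(b) - trace(a b a b)   [inverse elimination on b] = x*y*z - y^2 - z^2 + 2
trace(b^-1 a b a^-1) = trace(b^-1 a b)*trace(a) - trace(b^-1 a b a)   [inverse elimination on a] = -x*y*z + x^2 + y^2 + z^2 - 2
trace(b^-2 a b a^-1) = trace(b^-1 a b a^-1)*trace(b) - trace(b^-1 a b a^-1 b)   [inverse elimination on b] = -x*y^2*z + x^2*y + y^3 + y*z^2 - 3*y
trace(a b a^-1 b^-3) = trace(b^-2 a b a^-1)*trace(b) - trace(b^-2 a b a^-1 b)   [inverse elimination on b] = -x*y^3*z + x^2*y^2 + y^4 + y^2*z^2 + x*y*z - x^2 - 4*y^2 - z^2 + 2
trace(a^2) = trace(a)*trace(a) - trace(1)   [square of a] = x^2 - 2
trace(b^-1 a^2) = trace(a^2)*trace(b) - trace(a^2 b)   [inverse elimination on b] = x^2*y - x*z - y
trace(a^2 b a) = trace(a)*trace(a b a) - trace(a b)   [square of a] = x^2*z - x*y - z
trace(b a b) = trace(b)*trace(a b) - trace(a)   [square of b] = y*z - x
trace(a^2 b a b) = trace(a)*trace(b a b a) - trace(b a b)   [square of a] = x*z^2 - y*z - x
trace(b^-1 a^2 b a) = trace(a^2 b a)*trace(b) - trace(a^2 b a b)   [inverse elimination on b] = x^2*y*z - x*y^2 - x*z^2 + x
trace(b^-2 a^2 b a) = trace(b^-1 a^2 b a)*trace(b) - trace(b^-1 a^2 b a b)   [inverse elimination on b] = x^2*y^2*z - x*y^3 - x*y*z^2 - x^2*z + 2*x*y + z
trace(b^-1 a^2 b a^-1 b^-1) = trace(b^-2 a^2 b)*trace(a) - trace(b^-2 a^2 b a)   [inverse elimination on a] = -x^2*y^2*z + x^3*y + x*y^3 + x*y*z^2 - 3*x*y - z
trace(b a^2 b) = trace(b)*trace(a^2 b) - trace(a^2)   [square of b] = x*y*z - x^2 - y^2 + 2
trace(a^2 b a^-1 b) = trace(b a^2 b)*trace(a) - trace(b a^2 b a)   [inverse elimination on a] = x^2*y*z - x^3 - x*y^2 - x*z^2 + y*z + 3*x
trace(b^-1 a^2 b a^-1) = trace(a^2 b a^-1)*trace(b) - trace(a^2 b a^-1 b)   [inverse elimination on b] = -x^2*y*z + x^3 + x*y^2 + x*z^2 - 3*x
trace(a b a^-1 b^-3 a) = trace(b^-1 a^2 b a^-1 b^-1)*trace(b) - trace(b^-1 a^2 b a^-1)   [inverse elimination on b] = -x^2*y^3*z + x^3*y^2 + x*y^4 + x*y^2*z^2 + x^2*y*z - x^3 - 4*x*y^2 - x*z^2 - y*z + 3*x
assemble the triple (trace(r) - 2; trace(r a) - x; trace(r b) - y)

-x*y^3*z + x^2*y^2 + y^4 + y^2*z^2 + x*y*z - x^2 - 4*y^2 - z^2; -x^2*y^3*z + x^3*y^2 + x*y^4 + x*y^2*z^2 + x^2*y*z - x^3 - 4*x*y^2 - x*z^2 - y*z + 2*x; -x*y^2*z + x^2*y + y^3 + y*z^2 - 4*y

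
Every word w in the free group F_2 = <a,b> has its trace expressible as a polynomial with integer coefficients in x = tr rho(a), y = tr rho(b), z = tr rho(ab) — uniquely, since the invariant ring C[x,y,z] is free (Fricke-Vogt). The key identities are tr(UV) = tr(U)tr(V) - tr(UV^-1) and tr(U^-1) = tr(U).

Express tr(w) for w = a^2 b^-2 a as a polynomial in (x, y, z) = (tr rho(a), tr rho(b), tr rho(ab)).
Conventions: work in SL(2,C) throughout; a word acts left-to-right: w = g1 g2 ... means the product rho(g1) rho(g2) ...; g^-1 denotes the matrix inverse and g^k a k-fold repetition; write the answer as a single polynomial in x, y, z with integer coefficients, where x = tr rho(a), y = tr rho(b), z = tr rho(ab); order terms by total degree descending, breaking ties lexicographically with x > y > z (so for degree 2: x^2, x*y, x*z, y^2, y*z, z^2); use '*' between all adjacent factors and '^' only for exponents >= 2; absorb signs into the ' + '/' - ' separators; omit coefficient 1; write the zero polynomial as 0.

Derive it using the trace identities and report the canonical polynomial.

reduce: trace(a^2) = trace(a) trace(a) - trace(1) = x^2 - 2
so trace(a^3) = trace(a) trace(a^2) - trace(a) = x^3 - 3*x
so trace(a b a) = trace(a) trace(b a) - trace(b) = x*z - y
trace(a^3 b) = trace(a) trace(a b a) - trace(a b) = x^2*z - x*y - z
trace(a^3 b^-1) = trace(a^3) trace(b) - trace(a^3 b) = x^3*y - x^2*z - 2*x*y + z
so trace(a^2 b^-2 a) = trace(a^3 b^-1) trace(b) - trace(a^3) = x^3*y^2 - x^2*y*z - x^3 - 2*x*y^2 + y*z + 3*x

x^3*y^2 - x^2*y*z - x^3 - 2*x*y^2 + y*z + 3*x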